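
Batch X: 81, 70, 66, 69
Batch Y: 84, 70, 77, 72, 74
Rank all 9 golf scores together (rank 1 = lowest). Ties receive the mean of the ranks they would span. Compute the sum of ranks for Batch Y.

30.5

Sorted (ascending): 66, 69, 70, 70, 72, 74, 77, 81, 84
The 2 values of 70 occupy positions 3–4 → average rank (3+4)/2 = 3.5.
Batch Y values → pooled ranks: 84→9, 70→3.5, 77→7, 72→5, 74→6
Rank sum = 9 + 3.5 + 7 + 5 + 6 = 30.5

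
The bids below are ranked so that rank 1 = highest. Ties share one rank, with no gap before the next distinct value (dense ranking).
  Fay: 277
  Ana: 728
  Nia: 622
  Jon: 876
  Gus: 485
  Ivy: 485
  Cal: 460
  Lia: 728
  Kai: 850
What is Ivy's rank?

Sorted (descending): 876, 850, 728, 728, 622, 485, 485, 460, 277
The 2 values of 728 share dense rank 3.
The 2 values of 485 share dense rank 5.
Remaining distinct values take the next consecutive integers.
Ivy has value 485 → rank 5.

5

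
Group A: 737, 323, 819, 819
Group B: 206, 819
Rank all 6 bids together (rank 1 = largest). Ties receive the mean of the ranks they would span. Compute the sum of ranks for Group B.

Sorted (descending): 819, 819, 819, 737, 323, 206
The 3 values of 819 occupy positions 1–3 → average rank 2.
Group B values → pooled ranks: 206→6, 819→2
Rank sum = 6 + 2 = 8

8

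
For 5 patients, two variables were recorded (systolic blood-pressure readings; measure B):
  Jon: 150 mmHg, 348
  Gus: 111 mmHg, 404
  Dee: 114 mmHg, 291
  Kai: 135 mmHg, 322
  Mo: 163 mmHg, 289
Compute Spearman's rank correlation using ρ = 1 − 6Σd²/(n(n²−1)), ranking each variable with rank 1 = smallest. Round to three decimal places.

-0.600

Ranks of variable 1: 4, 1, 2, 3, 5
Ranks of variable 2: 4, 5, 2, 3, 1
d = r₁ − r₂: 0, -4, 0, 0, 4
d²: 0, 16, 0, 0, 16; Σd² = 32
ρ = 1 − 6·32/(5·24) = 1 − 192/120 = -0.600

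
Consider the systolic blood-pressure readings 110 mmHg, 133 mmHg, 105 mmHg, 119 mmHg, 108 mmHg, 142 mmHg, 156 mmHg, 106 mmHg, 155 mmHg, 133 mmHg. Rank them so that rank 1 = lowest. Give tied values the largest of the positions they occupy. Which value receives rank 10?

Sorted (ascending): 105, 106, 108, 110, 119, 133, 133, 142, 155, 156
The 2 values of 133 occupy positions 6–7 → each gets rank 7.
Rank 10 → value 156.

156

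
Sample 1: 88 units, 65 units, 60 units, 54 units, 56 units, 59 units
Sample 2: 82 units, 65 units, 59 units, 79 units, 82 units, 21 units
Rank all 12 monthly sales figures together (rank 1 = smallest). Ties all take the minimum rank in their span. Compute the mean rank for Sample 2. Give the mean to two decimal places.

Sorted (ascending): 21, 54, 56, 59, 59, 60, 65, 65, 79, 82, 82, 88
The 2 values of 59 occupy positions 4–5 → each gets rank 4.
The 2 values of 65 occupy positions 7–8 → each gets rank 7.
The 2 values of 82 occupy positions 10–11 → each gets rank 10.
Sample 2 values → pooled ranks: 82→10, 65→7, 59→4, 79→9, 82→10, 21→1
Mean rank = (10 + 7 + 4 + 9 + 10 + 1) / 6 = 6.83

6.83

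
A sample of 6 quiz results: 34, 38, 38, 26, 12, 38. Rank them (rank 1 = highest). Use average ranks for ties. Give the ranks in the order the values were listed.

Sorted (descending): 38, 38, 38, 34, 26, 12
The 3 values of 38 occupy positions 1–3 → average rank 2.

4, 2, 2, 5, 6, 2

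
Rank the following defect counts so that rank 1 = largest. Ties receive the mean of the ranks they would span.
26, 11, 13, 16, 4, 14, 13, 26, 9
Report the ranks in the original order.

Sorted (descending): 26, 26, 16, 14, 13, 13, 11, 9, 4
The 2 values of 26 occupy positions 1–2 → average rank (1+2)/2 = 1.5.
The 2 values of 13 occupy positions 5–6 → average rank (5+6)/2 = 5.5.

1.5, 7, 5.5, 3, 9, 4, 5.5, 1.5, 8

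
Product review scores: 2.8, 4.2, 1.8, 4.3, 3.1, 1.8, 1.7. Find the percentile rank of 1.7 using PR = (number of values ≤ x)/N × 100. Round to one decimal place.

N = 7.
Strictly below 1.7: 0. Equal to 1.7: 1.
PR = 1/7 × 100 = 14.3

14.3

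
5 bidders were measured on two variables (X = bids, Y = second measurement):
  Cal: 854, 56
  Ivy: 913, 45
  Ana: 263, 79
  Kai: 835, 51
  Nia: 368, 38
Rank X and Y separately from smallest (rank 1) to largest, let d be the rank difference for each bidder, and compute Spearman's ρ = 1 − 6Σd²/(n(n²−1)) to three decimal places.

-0.300

Ranks of variable 1: 4, 5, 1, 3, 2
Ranks of variable 2: 4, 2, 5, 3, 1
d = r₁ − r₂: 0, 3, -4, 0, 1
d²: 0, 9, 16, 0, 1; Σd² = 26
ρ = 1 − 6·26/(5·24) = 1 − 156/120 = -0.300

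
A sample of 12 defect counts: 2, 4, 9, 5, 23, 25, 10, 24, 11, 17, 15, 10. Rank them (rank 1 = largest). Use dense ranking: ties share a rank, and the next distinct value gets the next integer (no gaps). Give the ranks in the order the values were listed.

11, 10, 8, 9, 3, 1, 7, 2, 6, 4, 5, 7

Sorted (descending): 25, 24, 23, 17, 15, 11, 10, 10, 9, 5, 4, 2
The 2 values of 10 share dense rank 7.
Remaining distinct values take the next consecutive integers.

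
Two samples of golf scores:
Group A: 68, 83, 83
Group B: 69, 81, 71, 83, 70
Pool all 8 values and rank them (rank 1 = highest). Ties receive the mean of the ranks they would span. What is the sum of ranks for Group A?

Sorted (descending): 83, 83, 83, 81, 71, 70, 69, 68
The 3 values of 83 occupy positions 1–3 → average rank 2.
Group A values → pooled ranks: 68→8, 83→2, 83→2
Rank sum = 8 + 2 + 2 = 12

12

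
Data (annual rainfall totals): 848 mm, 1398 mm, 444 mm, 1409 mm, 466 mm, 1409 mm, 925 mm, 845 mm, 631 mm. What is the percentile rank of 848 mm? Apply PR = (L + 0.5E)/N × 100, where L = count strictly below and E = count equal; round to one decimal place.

N = 9.
Strictly below 848: 4. Equal to 848: 1.
PR = (4 + 0.5·1)/9 × 100 = 50.0

50.0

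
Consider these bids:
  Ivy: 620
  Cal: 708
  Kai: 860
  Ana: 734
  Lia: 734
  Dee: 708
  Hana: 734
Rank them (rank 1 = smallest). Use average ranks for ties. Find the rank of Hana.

Sorted (ascending): 620, 708, 708, 734, 734, 734, 860
The 2 values of 708 occupy positions 2–3 → average rank (2+3)/2 = 2.5.
The 3 values of 734 occupy positions 4–6 → average rank 5.
Hana has value 734 → rank 5.

5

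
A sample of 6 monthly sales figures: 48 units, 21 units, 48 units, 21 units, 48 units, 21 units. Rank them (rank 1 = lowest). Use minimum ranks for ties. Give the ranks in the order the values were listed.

Sorted (ascending): 21, 21, 21, 48, 48, 48
The 3 values of 21 occupy positions 1–3 → each gets rank 1.
The 3 values of 48 occupy positions 4–6 → each gets rank 4.

4, 1, 4, 1, 4, 1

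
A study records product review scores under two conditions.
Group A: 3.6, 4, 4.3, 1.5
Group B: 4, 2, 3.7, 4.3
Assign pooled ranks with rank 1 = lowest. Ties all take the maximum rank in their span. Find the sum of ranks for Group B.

Sorted (ascending): 1.5, 2, 3.6, 3.7, 4, 4, 4.3, 4.3
The 2 values of 4 occupy positions 5–6 → each gets rank 6.
The 2 values of 4.3 occupy positions 7–8 → each gets rank 8.
Group B values → pooled ranks: 4→6, 2→2, 3.7→4, 4.3→8
Rank sum = 6 + 2 + 4 + 8 = 20

20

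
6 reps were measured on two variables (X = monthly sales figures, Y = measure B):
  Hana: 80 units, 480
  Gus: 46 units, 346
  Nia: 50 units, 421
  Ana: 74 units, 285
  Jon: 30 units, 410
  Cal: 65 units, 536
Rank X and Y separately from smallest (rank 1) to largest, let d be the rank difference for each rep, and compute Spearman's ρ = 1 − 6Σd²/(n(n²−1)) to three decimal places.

Ranks of variable 1: 6, 2, 3, 5, 1, 4
Ranks of variable 2: 5, 2, 4, 1, 3, 6
d = r₁ − r₂: 1, 0, -1, 4, -2, -2
d²: 1, 0, 1, 16, 4, 4; Σd² = 26
ρ = 1 − 6·26/(6·35) = 1 − 156/210 = 0.257

0.257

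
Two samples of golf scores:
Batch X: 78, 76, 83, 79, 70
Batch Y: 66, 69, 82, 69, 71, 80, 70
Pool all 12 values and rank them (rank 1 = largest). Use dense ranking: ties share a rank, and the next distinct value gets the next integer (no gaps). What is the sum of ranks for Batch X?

Sorted (descending): 83, 82, 80, 79, 78, 76, 71, 70, 70, 69, 69, 66
The 2 values of 70 share dense rank 8.
The 2 values of 69 share dense rank 9.
Remaining distinct values take the next consecutive integers.
Batch X values → pooled ranks: 78→5, 76→6, 83→1, 79→4, 70→8
Rank sum = 5 + 6 + 1 + 4 + 8 = 24

24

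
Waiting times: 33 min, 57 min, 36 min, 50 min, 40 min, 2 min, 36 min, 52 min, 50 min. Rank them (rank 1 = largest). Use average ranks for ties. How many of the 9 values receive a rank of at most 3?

2

Sorted (descending): 57, 52, 50, 50, 40, 36, 36, 33, 2
The 2 values of 50 occupy positions 3–4 → average rank (3+4)/2 = 3.5.
The 2 values of 36 occupy positions 6–7 → average rank (6+7)/2 = 6.5.
Ranks ≤ 3: {1, 2} → 2 values.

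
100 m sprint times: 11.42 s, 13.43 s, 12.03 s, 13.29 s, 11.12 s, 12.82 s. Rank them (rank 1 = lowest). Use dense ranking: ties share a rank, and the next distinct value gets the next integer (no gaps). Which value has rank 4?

12.82

Sorted (ascending): 11.12, 11.42, 12.03, 12.82, 13.29, 13.43
No ties — each value takes its position as its rank.
Rank 4 → value 12.82.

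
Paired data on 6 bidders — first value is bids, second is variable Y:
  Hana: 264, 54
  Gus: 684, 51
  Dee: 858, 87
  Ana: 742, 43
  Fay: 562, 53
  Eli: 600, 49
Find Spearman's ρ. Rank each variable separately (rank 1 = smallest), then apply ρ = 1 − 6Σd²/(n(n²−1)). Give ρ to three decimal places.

-0.086

Ranks of variable 1: 1, 4, 6, 5, 2, 3
Ranks of variable 2: 5, 3, 6, 1, 4, 2
d = r₁ − r₂: -4, 1, 0, 4, -2, 1
d²: 16, 1, 0, 16, 4, 1; Σd² = 38
ρ = 1 − 6·38/(6·35) = 1 − 228/210 = -0.086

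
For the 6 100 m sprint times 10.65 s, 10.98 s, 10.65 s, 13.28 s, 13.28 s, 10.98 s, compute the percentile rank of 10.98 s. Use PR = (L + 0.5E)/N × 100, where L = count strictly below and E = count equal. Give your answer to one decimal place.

50.0

N = 6.
Strictly below 10.98: 2. Equal to 10.98: 2.
PR = (2 + 0.5·2)/6 × 100 = 50.0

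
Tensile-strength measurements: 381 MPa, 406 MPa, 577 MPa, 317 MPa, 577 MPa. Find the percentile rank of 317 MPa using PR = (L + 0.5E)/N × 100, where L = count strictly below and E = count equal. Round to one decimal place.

10.0

N = 5.
Strictly below 317: 0. Equal to 317: 1.
PR = (0 + 0.5·1)/5 × 100 = 10.0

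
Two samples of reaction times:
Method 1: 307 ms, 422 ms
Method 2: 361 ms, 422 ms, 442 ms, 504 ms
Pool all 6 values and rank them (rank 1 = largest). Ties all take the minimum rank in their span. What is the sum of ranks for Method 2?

11

Sorted (descending): 504, 442, 422, 422, 361, 307
The 2 values of 422 occupy positions 3–4 → each gets rank 3.
Method 2 values → pooled ranks: 361→5, 422→3, 442→2, 504→1
Rank sum = 5 + 3 + 2 + 1 = 11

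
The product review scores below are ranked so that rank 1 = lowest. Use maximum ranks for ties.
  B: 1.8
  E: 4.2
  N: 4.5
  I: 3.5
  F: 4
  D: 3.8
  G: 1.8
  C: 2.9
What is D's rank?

Sorted (ascending): 1.8, 1.8, 2.9, 3.5, 3.8, 4, 4.2, 4.5
The 2 values of 1.8 occupy positions 1–2 → each gets rank 2.
D has value 3.8 → rank 5.

5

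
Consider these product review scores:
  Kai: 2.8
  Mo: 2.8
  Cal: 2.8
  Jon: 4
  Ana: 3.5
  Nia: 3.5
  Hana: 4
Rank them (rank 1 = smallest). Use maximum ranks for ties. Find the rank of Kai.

3

Sorted (ascending): 2.8, 2.8, 2.8, 3.5, 3.5, 4, 4
The 3 values of 2.8 occupy positions 1–3 → each gets rank 3.
The 2 values of 3.5 occupy positions 4–5 → each gets rank 5.
The 2 values of 4 occupy positions 6–7 → each gets rank 7.
Kai has value 2.8 → rank 3.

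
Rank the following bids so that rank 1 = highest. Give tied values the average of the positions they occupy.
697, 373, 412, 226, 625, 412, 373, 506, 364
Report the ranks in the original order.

Sorted (descending): 697, 625, 506, 412, 412, 373, 373, 364, 226
The 2 values of 412 occupy positions 4–5 → average rank (4+5)/2 = 4.5.
The 2 values of 373 occupy positions 6–7 → average rank (6+7)/2 = 6.5.

1, 6.5, 4.5, 9, 2, 4.5, 6.5, 3, 8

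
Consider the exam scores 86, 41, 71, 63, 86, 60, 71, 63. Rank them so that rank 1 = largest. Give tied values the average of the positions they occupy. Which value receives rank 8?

Sorted (descending): 86, 86, 71, 71, 63, 63, 60, 41
The 2 values of 86 occupy positions 1–2 → average rank (1+2)/2 = 1.5.
The 2 values of 71 occupy positions 3–4 → average rank (3+4)/2 = 3.5.
The 2 values of 63 occupy positions 5–6 → average rank (5+6)/2 = 5.5.
Rank 8 → value 41.

41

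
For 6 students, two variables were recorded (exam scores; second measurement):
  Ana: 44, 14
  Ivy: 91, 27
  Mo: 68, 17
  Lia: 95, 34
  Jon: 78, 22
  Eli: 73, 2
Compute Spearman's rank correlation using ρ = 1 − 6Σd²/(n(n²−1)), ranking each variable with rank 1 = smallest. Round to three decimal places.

Ranks of variable 1: 1, 5, 2, 6, 4, 3
Ranks of variable 2: 2, 5, 3, 6, 4, 1
d = r₁ − r₂: -1, 0, -1, 0, 0, 2
d²: 1, 0, 1, 0, 0, 4; Σd² = 6
ρ = 1 − 6·6/(6·35) = 1 − 36/210 = 0.829

0.829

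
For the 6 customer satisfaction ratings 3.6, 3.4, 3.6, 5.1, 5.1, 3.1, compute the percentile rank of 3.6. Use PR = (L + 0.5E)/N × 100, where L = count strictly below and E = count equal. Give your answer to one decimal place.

50.0

N = 6.
Strictly below 3.6: 2. Equal to 3.6: 2.
PR = (2 + 0.5·2)/6 × 100 = 50.0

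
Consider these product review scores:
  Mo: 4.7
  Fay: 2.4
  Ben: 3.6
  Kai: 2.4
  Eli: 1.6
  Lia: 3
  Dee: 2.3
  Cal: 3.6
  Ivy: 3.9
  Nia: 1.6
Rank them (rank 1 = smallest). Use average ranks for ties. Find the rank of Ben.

7.5

Sorted (ascending): 1.6, 1.6, 2.3, 2.4, 2.4, 3, 3.6, 3.6, 3.9, 4.7
The 2 values of 1.6 occupy positions 1–2 → average rank (1+2)/2 = 1.5.
The 2 values of 2.4 occupy positions 4–5 → average rank (4+5)/2 = 4.5.
The 2 values of 3.6 occupy positions 7–8 → average rank (7+8)/2 = 7.5.
Ben has value 3.6 → rank 7.5.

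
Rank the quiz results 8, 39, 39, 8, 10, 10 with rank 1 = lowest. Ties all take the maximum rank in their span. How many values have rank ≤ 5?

4

Sorted (ascending): 8, 8, 10, 10, 39, 39
The 2 values of 8 occupy positions 1–2 → each gets rank 2.
The 2 values of 10 occupy positions 3–4 → each gets rank 4.
The 2 values of 39 occupy positions 5–6 → each gets rank 6.
Ranks ≤ 5: {2, 2, 4, 4} → 4 values.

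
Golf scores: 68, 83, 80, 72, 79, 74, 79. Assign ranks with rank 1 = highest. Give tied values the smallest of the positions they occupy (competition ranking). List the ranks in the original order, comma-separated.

Sorted (descending): 83, 80, 79, 79, 74, 72, 68
The 2 values of 79 occupy positions 3–4 → each gets rank 3.

7, 1, 2, 6, 3, 5, 3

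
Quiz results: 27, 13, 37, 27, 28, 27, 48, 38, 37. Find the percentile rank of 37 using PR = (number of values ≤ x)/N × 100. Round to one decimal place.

77.8

N = 9.
Strictly below 37: 5. Equal to 37: 2.
PR = 7/9 × 100 = 77.8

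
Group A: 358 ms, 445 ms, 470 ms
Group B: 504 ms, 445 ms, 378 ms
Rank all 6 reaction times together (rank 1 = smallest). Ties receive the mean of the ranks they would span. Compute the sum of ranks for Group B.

Sorted (ascending): 358, 378, 445, 445, 470, 504
The 2 values of 445 occupy positions 3–4 → average rank (3+4)/2 = 3.5.
Group B values → pooled ranks: 504→6, 445→3.5, 378→2
Rank sum = 6 + 3.5 + 2 = 11.5

11.5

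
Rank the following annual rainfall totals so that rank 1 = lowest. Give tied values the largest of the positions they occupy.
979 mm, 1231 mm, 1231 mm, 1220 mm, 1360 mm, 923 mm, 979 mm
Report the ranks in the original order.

3, 6, 6, 4, 7, 1, 3

Sorted (ascending): 923, 979, 979, 1220, 1231, 1231, 1360
The 2 values of 979 occupy positions 2–3 → each gets rank 3.
The 2 values of 1231 occupy positions 5–6 → each gets rank 6.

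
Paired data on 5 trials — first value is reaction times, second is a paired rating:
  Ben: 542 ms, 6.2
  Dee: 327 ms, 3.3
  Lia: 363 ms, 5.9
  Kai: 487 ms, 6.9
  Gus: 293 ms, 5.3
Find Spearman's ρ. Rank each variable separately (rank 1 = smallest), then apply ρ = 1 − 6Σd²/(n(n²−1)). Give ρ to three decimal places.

Ranks of variable 1: 5, 2, 3, 4, 1
Ranks of variable 2: 4, 1, 3, 5, 2
d = r₁ − r₂: 1, 1, 0, -1, -1
d²: 1, 1, 0, 1, 1; Σd² = 4
ρ = 1 − 6·4/(5·24) = 1 − 24/120 = 0.800

0.800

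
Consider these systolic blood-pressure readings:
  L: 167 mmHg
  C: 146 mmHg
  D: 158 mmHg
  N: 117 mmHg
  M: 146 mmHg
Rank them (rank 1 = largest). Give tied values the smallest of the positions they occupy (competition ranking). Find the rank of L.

Sorted (descending): 167, 158, 146, 146, 117
The 2 values of 146 occupy positions 3–4 → each gets rank 3.
L has value 167 mmHg → rank 1.

1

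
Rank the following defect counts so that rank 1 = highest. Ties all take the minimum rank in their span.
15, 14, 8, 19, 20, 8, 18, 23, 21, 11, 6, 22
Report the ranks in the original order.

Sorted (descending): 23, 22, 21, 20, 19, 18, 15, 14, 11, 8, 8, 6
The 2 values of 8 occupy positions 10–11 → each gets rank 10.

7, 8, 10, 5, 4, 10, 6, 1, 3, 9, 12, 2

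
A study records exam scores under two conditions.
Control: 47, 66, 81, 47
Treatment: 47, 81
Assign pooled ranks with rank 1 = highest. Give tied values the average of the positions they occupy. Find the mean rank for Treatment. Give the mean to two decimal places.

Sorted (descending): 81, 81, 66, 47, 47, 47
The 2 values of 81 occupy positions 1–2 → average rank (1+2)/2 = 1.5.
The 3 values of 47 occupy positions 4–6 → average rank 5.
Treatment values → pooled ranks: 47→5, 81→1.5
Mean rank = (5 + 1.5) / 2 = 3.25

3.25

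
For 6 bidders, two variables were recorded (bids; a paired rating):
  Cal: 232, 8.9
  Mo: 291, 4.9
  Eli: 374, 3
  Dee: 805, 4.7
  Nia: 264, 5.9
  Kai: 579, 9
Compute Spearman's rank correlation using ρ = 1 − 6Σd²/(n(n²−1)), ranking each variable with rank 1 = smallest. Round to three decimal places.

Ranks of variable 1: 1, 3, 4, 6, 2, 5
Ranks of variable 2: 5, 3, 1, 2, 4, 6
d = r₁ − r₂: -4, 0, 3, 4, -2, -1
d²: 16, 0, 9, 16, 4, 1; Σd² = 46
ρ = 1 − 6·46/(6·35) = 1 − 276/210 = -0.314

-0.314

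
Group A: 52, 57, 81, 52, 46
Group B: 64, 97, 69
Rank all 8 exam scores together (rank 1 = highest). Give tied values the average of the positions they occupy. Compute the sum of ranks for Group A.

Sorted (descending): 97, 81, 69, 64, 57, 52, 52, 46
The 2 values of 52 occupy positions 6–7 → average rank (6+7)/2 = 6.5.
Group A values → pooled ranks: 52→6.5, 57→5, 81→2, 52→6.5, 46→8
Rank sum = 6.5 + 5 + 2 + 6.5 + 8 = 28

28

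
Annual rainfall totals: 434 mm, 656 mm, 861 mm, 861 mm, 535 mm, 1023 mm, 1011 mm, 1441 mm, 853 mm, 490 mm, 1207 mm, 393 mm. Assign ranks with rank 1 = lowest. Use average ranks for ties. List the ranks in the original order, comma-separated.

2, 5, 7.5, 7.5, 4, 10, 9, 12, 6, 3, 11, 1

Sorted (ascending): 393, 434, 490, 535, 656, 853, 861, 861, 1011, 1023, 1207, 1441
The 2 values of 861 occupy positions 7–8 → average rank (7+8)/2 = 7.5.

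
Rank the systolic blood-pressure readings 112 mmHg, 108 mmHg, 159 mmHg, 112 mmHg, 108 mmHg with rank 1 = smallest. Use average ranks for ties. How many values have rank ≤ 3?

Sorted (ascending): 108, 108, 112, 112, 159
The 2 values of 108 occupy positions 1–2 → average rank (1+2)/2 = 1.5.
The 2 values of 112 occupy positions 3–4 → average rank (3+4)/2 = 3.5.
Ranks ≤ 3: {1.5, 1.5} → 2 values.

2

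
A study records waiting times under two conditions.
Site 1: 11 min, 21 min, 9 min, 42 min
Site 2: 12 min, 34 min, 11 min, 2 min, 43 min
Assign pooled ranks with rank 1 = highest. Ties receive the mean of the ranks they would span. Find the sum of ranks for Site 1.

Sorted (descending): 43, 42, 34, 21, 12, 11, 11, 9, 2
The 2 values of 11 occupy positions 6–7 → average rank (6+7)/2 = 6.5.
Site 1 values → pooled ranks: 11→6.5, 21→4, 9→8, 42→2
Rank sum = 6.5 + 4 + 8 + 2 = 20.5

20.5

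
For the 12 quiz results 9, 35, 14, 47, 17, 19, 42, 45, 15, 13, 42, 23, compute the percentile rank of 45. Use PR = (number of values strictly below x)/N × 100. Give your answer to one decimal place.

N = 12.
Strictly below 45: 10. Equal to 45: 1.
PR = 10/12 × 100 = 83.3

83.3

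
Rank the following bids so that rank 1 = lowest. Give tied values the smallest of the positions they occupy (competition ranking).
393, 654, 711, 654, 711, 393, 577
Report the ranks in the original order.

Sorted (ascending): 393, 393, 577, 654, 654, 711, 711
The 2 values of 393 occupy positions 1–2 → each gets rank 1.
The 2 values of 654 occupy positions 4–5 → each gets rank 4.
The 2 values of 711 occupy positions 6–7 → each gets rank 6.

1, 4, 6, 4, 6, 1, 3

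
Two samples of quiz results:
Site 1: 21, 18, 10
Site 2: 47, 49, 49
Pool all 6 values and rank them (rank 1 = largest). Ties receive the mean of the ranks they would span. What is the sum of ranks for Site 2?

6

Sorted (descending): 49, 49, 47, 21, 18, 10
The 2 values of 49 occupy positions 1–2 → average rank (1+2)/2 = 1.5.
Site 2 values → pooled ranks: 47→3, 49→1.5, 49→1.5
Rank sum = 3 + 1.5 + 1.5 = 6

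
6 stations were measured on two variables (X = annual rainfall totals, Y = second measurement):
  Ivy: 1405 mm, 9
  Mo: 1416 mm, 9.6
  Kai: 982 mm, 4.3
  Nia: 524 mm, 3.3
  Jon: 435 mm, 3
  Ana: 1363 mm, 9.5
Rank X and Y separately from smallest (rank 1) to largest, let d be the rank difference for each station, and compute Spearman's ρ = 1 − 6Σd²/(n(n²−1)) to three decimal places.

Ranks of variable 1: 5, 6, 3, 2, 1, 4
Ranks of variable 2: 4, 6, 3, 2, 1, 5
d = r₁ − r₂: 1, 0, 0, 0, 0, -1
d²: 1, 0, 0, 0, 0, 1; Σd² = 2
ρ = 1 − 6·2/(6·35) = 1 − 12/210 = 0.943

0.943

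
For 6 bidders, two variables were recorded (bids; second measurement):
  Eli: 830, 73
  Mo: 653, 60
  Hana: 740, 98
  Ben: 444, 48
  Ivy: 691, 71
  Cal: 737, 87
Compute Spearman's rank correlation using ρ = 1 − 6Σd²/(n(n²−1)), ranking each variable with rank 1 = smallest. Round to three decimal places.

Ranks of variable 1: 6, 2, 5, 1, 3, 4
Ranks of variable 2: 4, 2, 6, 1, 3, 5
d = r₁ − r₂: 2, 0, -1, 0, 0, -1
d²: 4, 0, 1, 0, 0, 1; Σd² = 6
ρ = 1 − 6·6/(6·35) = 1 − 36/210 = 0.829

0.829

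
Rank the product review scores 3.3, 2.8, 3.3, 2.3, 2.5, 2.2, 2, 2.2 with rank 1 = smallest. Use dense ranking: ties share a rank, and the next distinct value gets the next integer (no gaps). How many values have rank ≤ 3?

Sorted (ascending): 2, 2.2, 2.2, 2.3, 2.5, 2.8, 3.3, 3.3
The 2 values of 2.2 share dense rank 2.
The 2 values of 3.3 share dense rank 6.
Remaining distinct values take the next consecutive integers.
Ranks ≤ 3: {1, 2, 2, 3} → 4 values.

4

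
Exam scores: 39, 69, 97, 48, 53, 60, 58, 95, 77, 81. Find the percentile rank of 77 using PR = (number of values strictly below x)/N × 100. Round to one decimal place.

60.0

N = 10.
Strictly below 77: 6. Equal to 77: 1.
PR = 6/10 × 100 = 60.0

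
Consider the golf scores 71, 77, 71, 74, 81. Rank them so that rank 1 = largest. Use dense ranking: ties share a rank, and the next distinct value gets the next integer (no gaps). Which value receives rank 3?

74

Sorted (descending): 81, 77, 74, 71, 71
The 2 values of 71 share dense rank 4.
Remaining distinct values take the next consecutive integers.
Rank 3 → value 74.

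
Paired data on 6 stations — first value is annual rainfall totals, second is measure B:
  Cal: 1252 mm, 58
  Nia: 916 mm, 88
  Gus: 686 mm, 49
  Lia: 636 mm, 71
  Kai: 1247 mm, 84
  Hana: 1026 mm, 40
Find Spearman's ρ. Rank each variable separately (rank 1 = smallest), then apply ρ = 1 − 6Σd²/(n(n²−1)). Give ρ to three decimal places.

Ranks of variable 1: 6, 3, 2, 1, 5, 4
Ranks of variable 2: 3, 6, 2, 4, 5, 1
d = r₁ − r₂: 3, -3, 0, -3, 0, 3
d²: 9, 9, 0, 9, 0, 9; Σd² = 36
ρ = 1 − 6·36/(6·35) = 1 − 216/210 = -0.029

-0.029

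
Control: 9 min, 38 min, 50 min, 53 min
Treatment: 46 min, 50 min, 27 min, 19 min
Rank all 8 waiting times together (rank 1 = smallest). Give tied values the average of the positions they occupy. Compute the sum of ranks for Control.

19.5

Sorted (ascending): 9, 19, 27, 38, 46, 50, 50, 53
The 2 values of 50 occupy positions 6–7 → average rank (6+7)/2 = 6.5.
Control values → pooled ranks: 9→1, 38→4, 50→6.5, 53→8
Rank sum = 1 + 4 + 6.5 + 8 = 19.5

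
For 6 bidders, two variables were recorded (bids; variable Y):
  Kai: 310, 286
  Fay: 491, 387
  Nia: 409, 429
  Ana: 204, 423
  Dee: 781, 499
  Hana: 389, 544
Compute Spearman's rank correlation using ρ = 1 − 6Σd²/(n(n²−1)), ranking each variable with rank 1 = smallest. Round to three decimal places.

Ranks of variable 1: 2, 5, 4, 1, 6, 3
Ranks of variable 2: 1, 2, 4, 3, 5, 6
d = r₁ − r₂: 1, 3, 0, -2, 1, -3
d²: 1, 9, 0, 4, 1, 9; Σd² = 24
ρ = 1 − 6·24/(6·35) = 1 − 144/210 = 0.314

0.314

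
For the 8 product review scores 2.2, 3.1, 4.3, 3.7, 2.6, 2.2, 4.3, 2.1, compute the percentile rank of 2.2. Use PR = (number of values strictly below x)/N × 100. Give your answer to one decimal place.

12.5

N = 8.
Strictly below 2.2: 1. Equal to 2.2: 2.
PR = 1/8 × 100 = 12.5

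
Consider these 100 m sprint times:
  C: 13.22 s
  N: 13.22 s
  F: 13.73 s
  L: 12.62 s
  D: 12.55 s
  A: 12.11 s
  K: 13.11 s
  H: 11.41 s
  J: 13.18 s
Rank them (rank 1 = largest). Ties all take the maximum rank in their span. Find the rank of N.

Sorted (descending): 13.73, 13.22, 13.22, 13.18, 13.11, 12.62, 12.55, 12.11, 11.41
The 2 values of 13.22 occupy positions 2–3 → each gets rank 3.
N has value 13.22 s → rank 3.

3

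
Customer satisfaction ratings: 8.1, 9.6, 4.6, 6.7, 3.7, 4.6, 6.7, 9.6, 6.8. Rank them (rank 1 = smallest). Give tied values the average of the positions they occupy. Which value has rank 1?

3.7

Sorted (ascending): 3.7, 4.6, 4.6, 6.7, 6.7, 6.8, 8.1, 9.6, 9.6
The 2 values of 4.6 occupy positions 2–3 → average rank (2+3)/2 = 2.5.
The 2 values of 6.7 occupy positions 4–5 → average rank (4+5)/2 = 4.5.
The 2 values of 9.6 occupy positions 8–9 → average rank (8+9)/2 = 8.5.
Rank 1 → value 3.7.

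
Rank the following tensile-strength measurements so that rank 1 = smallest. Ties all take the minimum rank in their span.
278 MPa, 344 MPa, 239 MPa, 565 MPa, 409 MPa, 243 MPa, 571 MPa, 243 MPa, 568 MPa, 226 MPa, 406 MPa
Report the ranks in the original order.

5, 6, 2, 9, 8, 3, 11, 3, 10, 1, 7

Sorted (ascending): 226, 239, 243, 243, 278, 344, 406, 409, 565, 568, 571
The 2 values of 243 occupy positions 3–4 → each gets rank 3.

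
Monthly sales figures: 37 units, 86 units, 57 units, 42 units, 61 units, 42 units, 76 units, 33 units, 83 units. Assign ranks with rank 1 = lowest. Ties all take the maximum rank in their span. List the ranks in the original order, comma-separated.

Sorted (ascending): 33, 37, 42, 42, 57, 61, 76, 83, 86
The 2 values of 42 occupy positions 3–4 → each gets rank 4.

2, 9, 5, 4, 6, 4, 7, 1, 8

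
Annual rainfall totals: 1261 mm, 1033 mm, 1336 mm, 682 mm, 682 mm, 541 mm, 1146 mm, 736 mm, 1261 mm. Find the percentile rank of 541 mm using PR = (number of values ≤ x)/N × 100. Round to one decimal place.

N = 9.
Strictly below 541: 0. Equal to 541: 1.
PR = 1/9 × 100 = 11.1

11.1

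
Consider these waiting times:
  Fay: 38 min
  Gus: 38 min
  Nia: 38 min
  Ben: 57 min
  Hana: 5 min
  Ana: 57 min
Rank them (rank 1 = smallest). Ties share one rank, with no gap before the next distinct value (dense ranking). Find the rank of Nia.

Sorted (ascending): 5, 38, 38, 38, 57, 57
The 3 values of 38 share dense rank 2.
The 2 values of 57 share dense rank 3.
Remaining distinct values take the next consecutive integers.
Nia has value 38 min → rank 2.

2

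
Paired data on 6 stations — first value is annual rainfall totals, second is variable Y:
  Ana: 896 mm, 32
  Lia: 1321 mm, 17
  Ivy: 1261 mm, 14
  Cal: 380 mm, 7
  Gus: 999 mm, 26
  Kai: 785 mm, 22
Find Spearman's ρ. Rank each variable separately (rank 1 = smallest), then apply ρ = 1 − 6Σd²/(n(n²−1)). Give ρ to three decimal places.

0.086

Ranks of variable 1: 3, 6, 5, 1, 4, 2
Ranks of variable 2: 6, 3, 2, 1, 5, 4
d = r₁ − r₂: -3, 3, 3, 0, -1, -2
d²: 9, 9, 9, 0, 1, 4; Σd² = 32
ρ = 1 − 6·32/(6·35) = 1 − 192/210 = 0.086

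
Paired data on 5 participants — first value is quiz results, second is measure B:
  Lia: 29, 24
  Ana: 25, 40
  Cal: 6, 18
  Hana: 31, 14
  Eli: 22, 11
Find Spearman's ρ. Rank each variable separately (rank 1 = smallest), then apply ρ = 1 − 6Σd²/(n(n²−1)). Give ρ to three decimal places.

0.100

Ranks of variable 1: 4, 3, 1, 5, 2
Ranks of variable 2: 4, 5, 3, 2, 1
d = r₁ − r₂: 0, -2, -2, 3, 1
d²: 0, 4, 4, 9, 1; Σd² = 18
ρ = 1 − 6·18/(5·24) = 1 − 108/120 = 0.100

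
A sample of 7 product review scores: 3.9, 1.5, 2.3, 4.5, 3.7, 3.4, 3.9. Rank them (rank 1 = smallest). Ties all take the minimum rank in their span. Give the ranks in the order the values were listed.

Sorted (ascending): 1.5, 2.3, 3.4, 3.7, 3.9, 3.9, 4.5
The 2 values of 3.9 occupy positions 5–6 → each gets rank 5.

5, 1, 2, 7, 4, 3, 5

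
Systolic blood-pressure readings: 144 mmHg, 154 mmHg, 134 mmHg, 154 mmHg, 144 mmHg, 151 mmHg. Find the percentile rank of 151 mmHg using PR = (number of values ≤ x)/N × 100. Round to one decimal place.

66.7

N = 6.
Strictly below 151: 3. Equal to 151: 1.
PR = 4/6 × 100 = 66.7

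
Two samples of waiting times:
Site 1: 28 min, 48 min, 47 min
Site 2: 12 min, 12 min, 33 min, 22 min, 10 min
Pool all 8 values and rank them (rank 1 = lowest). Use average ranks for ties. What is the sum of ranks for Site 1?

20

Sorted (ascending): 10, 12, 12, 22, 28, 33, 47, 48
The 2 values of 12 occupy positions 2–3 → average rank (2+3)/2 = 2.5.
Site 1 values → pooled ranks: 28→5, 48→8, 47→7
Rank sum = 5 + 8 + 7 = 20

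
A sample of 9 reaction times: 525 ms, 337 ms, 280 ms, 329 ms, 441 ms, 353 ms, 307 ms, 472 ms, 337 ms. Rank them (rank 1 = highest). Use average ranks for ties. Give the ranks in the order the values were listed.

1, 5.5, 9, 7, 3, 4, 8, 2, 5.5

Sorted (descending): 525, 472, 441, 353, 337, 337, 329, 307, 280
The 2 values of 337 occupy positions 5–6 → average rank (5+6)/2 = 5.5.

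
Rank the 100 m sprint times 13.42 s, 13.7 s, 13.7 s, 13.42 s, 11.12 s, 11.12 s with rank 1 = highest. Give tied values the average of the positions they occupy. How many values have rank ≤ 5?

Sorted (descending): 13.7, 13.7, 13.42, 13.42, 11.12, 11.12
The 2 values of 13.7 occupy positions 1–2 → average rank (1+2)/2 = 1.5.
The 2 values of 13.42 occupy positions 3–4 → average rank (3+4)/2 = 3.5.
The 2 values of 11.12 occupy positions 5–6 → average rank (5+6)/2 = 5.5.
Ranks ≤ 5: {1.5, 1.5, 3.5, 3.5} → 4 values.

4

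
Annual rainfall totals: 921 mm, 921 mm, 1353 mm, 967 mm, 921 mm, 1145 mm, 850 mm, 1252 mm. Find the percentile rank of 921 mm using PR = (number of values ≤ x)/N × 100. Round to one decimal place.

50.0

N = 8.
Strictly below 921: 1. Equal to 921: 3.
PR = 4/8 × 100 = 50.0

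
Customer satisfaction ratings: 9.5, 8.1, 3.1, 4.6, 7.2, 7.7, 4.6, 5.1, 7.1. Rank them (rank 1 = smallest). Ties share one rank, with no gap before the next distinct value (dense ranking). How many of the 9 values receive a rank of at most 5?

6

Sorted (ascending): 3.1, 4.6, 4.6, 5.1, 7.1, 7.2, 7.7, 8.1, 9.5
The 2 values of 4.6 share dense rank 2.
Remaining distinct values take the next consecutive integers.
Ranks ≤ 5: {1, 2, 2, 3, 4, 5} → 6 values.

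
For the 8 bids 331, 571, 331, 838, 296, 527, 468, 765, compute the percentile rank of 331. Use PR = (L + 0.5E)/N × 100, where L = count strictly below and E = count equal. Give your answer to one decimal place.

25.0

N = 8.
Strictly below 331: 1. Equal to 331: 2.
PR = (1 + 0.5·2)/8 × 100 = 25.0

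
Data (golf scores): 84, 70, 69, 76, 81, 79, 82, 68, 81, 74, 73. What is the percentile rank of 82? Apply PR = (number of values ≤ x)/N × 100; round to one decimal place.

90.9

N = 11.
Strictly below 82: 9. Equal to 82: 1.
PR = 10/11 × 100 = 90.9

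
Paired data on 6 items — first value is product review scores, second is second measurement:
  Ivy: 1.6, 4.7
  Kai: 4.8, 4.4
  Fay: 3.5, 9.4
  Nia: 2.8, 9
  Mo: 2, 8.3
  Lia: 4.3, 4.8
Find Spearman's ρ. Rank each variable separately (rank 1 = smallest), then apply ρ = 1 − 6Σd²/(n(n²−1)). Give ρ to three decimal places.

-0.200

Ranks of variable 1: 1, 6, 4, 3, 2, 5
Ranks of variable 2: 2, 1, 6, 5, 4, 3
d = r₁ − r₂: -1, 5, -2, -2, -2, 2
d²: 1, 25, 4, 4, 4, 4; Σd² = 42
ρ = 1 − 6·42/(6·35) = 1 − 252/210 = -0.200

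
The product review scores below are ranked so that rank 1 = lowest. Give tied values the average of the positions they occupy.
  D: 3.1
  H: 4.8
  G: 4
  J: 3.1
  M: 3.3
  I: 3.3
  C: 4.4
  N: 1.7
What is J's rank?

Sorted (ascending): 1.7, 3.1, 3.1, 3.3, 3.3, 4, 4.4, 4.8
The 2 values of 3.1 occupy positions 2–3 → average rank (2+3)/2 = 2.5.
The 2 values of 3.3 occupy positions 4–5 → average rank (4+5)/2 = 4.5.
J has value 3.1 → rank 2.5.

2.5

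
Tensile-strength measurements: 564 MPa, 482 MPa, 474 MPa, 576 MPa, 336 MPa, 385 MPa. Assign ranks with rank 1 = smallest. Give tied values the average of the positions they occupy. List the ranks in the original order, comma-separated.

5, 4, 3, 6, 1, 2

Sorted (ascending): 336, 385, 474, 482, 564, 576
No ties — each value takes its position as its rank.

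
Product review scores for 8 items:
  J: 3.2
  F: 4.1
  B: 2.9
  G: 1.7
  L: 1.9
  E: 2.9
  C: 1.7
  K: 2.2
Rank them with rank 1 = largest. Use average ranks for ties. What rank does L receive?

Sorted (descending): 4.1, 3.2, 2.9, 2.9, 2.2, 1.9, 1.7, 1.7
The 2 values of 2.9 occupy positions 3–4 → average rank (3+4)/2 = 3.5.
The 2 values of 1.7 occupy positions 7–8 → average rank (7+8)/2 = 7.5.
L has value 1.9 → rank 6.

6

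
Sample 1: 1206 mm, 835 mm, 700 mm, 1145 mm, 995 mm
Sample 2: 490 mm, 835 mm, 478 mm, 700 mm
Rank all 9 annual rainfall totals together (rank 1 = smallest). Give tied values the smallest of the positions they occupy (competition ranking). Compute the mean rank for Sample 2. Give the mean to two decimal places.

2.75

Sorted (ascending): 478, 490, 700, 700, 835, 835, 995, 1145, 1206
The 2 values of 700 occupy positions 3–4 → each gets rank 3.
The 2 values of 835 occupy positions 5–6 → each gets rank 5.
Sample 2 values → pooled ranks: 490→2, 835→5, 478→1, 700→3
Mean rank = (2 + 5 + 1 + 3) / 4 = 2.75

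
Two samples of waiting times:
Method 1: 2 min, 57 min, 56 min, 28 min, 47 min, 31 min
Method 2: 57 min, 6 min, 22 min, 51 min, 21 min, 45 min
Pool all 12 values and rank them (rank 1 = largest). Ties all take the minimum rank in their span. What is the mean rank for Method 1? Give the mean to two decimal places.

6.00

Sorted (descending): 57, 57, 56, 51, 47, 45, 31, 28, 22, 21, 6, 2
The 2 values of 57 occupy positions 1–2 → each gets rank 1.
Method 1 values → pooled ranks: 2→12, 57→1, 56→3, 28→8, 47→5, 31→7
Mean rank = (12 + 1 + 3 + 8 + 5 + 7) / 6 = 6.00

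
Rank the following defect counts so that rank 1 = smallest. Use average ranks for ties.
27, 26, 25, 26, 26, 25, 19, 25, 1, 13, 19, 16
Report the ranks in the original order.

Sorted (ascending): 1, 13, 16, 19, 19, 25, 25, 25, 26, 26, 26, 27
The 2 values of 19 occupy positions 4–5 → average rank (4+5)/2 = 4.5.
The 3 values of 25 occupy positions 6–8 → average rank 7.
The 3 values of 26 occupy positions 9–11 → average rank 10.

12, 10, 7, 10, 10, 7, 4.5, 7, 1, 2, 4.5, 3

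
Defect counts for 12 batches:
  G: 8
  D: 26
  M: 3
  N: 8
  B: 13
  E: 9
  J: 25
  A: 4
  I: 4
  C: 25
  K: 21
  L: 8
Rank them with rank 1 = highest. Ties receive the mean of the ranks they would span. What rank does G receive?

Sorted (descending): 26, 25, 25, 21, 13, 9, 8, 8, 8, 4, 4, 3
The 2 values of 25 occupy positions 2–3 → average rank (2+3)/2 = 2.5.
The 3 values of 8 occupy positions 7–9 → average rank 8.
The 2 values of 4 occupy positions 10–11 → average rank (10+11)/2 = 10.5.
G has value 8 → rank 8.

8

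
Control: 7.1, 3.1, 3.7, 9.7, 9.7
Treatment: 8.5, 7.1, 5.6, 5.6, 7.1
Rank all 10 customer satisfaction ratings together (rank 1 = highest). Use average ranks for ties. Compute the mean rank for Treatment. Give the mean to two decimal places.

Sorted (descending): 9.7, 9.7, 8.5, 7.1, 7.1, 7.1, 5.6, 5.6, 3.7, 3.1
The 2 values of 9.7 occupy positions 1–2 → average rank (1+2)/2 = 1.5.
The 3 values of 7.1 occupy positions 4–6 → average rank 5.
The 2 values of 5.6 occupy positions 7–8 → average rank (7+8)/2 = 7.5.
Treatment values → pooled ranks: 8.5→3, 7.1→5, 5.6→7.5, 5.6→7.5, 7.1→5
Mean rank = (3 + 5 + 7.5 + 7.5 + 5) / 5 = 5.60

5.60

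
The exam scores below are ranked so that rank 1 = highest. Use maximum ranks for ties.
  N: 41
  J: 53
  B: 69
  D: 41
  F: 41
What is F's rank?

5

Sorted (descending): 69, 53, 41, 41, 41
The 3 values of 41 occupy positions 3–5 → each gets rank 5.
F has value 41 → rank 5.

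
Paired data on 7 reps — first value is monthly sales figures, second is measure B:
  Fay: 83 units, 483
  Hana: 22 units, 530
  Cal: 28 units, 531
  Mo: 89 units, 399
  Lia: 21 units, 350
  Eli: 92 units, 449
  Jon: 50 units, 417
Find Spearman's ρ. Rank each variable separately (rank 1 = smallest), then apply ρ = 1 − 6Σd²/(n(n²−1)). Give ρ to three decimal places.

-0.036

Ranks of variable 1: 5, 2, 3, 6, 1, 7, 4
Ranks of variable 2: 5, 6, 7, 2, 1, 4, 3
d = r₁ − r₂: 0, -4, -4, 4, 0, 3, 1
d²: 0, 16, 16, 16, 0, 9, 1; Σd² = 58
ρ = 1 − 6·58/(7·48) = 1 − 348/336 = -0.036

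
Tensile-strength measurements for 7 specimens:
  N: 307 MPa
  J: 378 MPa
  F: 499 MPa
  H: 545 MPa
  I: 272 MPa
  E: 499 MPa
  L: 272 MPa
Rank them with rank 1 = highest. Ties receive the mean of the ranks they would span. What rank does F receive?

Sorted (descending): 545, 499, 499, 378, 307, 272, 272
The 2 values of 499 occupy positions 2–3 → average rank (2+3)/2 = 2.5.
The 2 values of 272 occupy positions 6–7 → average rank (6+7)/2 = 6.5.
F has value 499 MPa → rank 2.5.

2.5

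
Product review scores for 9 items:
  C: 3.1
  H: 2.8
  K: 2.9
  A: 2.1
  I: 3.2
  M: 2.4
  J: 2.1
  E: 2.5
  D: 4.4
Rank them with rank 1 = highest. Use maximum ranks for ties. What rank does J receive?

9

Sorted (descending): 4.4, 3.2, 3.1, 2.9, 2.8, 2.5, 2.4, 2.1, 2.1
The 2 values of 2.1 occupy positions 8–9 → each gets rank 9.
J has value 2.1 → rank 9.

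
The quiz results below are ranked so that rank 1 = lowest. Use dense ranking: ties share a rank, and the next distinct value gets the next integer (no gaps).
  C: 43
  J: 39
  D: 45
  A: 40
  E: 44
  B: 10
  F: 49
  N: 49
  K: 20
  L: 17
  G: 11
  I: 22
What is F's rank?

11

Sorted (ascending): 10, 11, 17, 20, 22, 39, 40, 43, 44, 45, 49, 49
The 2 values of 49 share dense rank 11.
Remaining distinct values take the next consecutive integers.
F has value 49 → rank 11.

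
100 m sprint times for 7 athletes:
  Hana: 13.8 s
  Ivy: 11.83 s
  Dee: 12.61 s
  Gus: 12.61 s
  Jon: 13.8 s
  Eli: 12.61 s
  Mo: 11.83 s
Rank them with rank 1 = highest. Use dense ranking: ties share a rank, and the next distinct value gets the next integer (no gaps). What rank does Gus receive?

2

Sorted (descending): 13.8, 13.8, 12.61, 12.61, 12.61, 11.83, 11.83
The 2 values of 13.8 share dense rank 1.
The 3 values of 12.61 share dense rank 2.
The 2 values of 11.83 share dense rank 3.
Gus has value 12.61 s → rank 2.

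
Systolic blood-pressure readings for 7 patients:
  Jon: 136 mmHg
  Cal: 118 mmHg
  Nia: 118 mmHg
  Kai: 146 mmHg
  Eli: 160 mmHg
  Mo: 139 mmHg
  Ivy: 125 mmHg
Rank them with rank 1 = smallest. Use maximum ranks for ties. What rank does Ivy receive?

Sorted (ascending): 118, 118, 125, 136, 139, 146, 160
The 2 values of 118 occupy positions 1–2 → each gets rank 2.
Ivy has value 125 mmHg → rank 3.

3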